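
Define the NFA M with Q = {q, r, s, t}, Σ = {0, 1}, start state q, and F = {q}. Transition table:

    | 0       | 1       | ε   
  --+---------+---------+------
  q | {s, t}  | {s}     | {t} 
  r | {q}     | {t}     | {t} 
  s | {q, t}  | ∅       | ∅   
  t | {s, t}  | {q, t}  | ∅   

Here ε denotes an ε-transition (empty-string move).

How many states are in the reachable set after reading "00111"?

3

Start: ε-closure({q}) = {q, t}.
Read '0': {q, t} → {s, t}.
Read '0': {s, t} → {q, s, t}.
Read '1': {q, s, t} → {q, s, t}.
Read '1': {q, s, t} → {q, s, t}.
Read '1': {q, s, t} → {q, s, t}.
That set has 3 states.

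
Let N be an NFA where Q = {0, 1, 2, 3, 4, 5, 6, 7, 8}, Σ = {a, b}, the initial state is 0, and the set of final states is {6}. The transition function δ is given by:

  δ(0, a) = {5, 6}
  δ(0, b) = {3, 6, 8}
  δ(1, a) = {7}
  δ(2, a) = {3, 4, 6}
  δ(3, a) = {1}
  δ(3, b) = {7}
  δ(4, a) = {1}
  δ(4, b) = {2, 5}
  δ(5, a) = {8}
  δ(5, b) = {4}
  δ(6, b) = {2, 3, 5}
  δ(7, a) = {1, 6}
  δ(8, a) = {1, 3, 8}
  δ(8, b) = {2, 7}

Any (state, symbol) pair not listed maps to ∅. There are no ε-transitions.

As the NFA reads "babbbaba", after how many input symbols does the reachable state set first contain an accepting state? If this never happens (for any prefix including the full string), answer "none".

1

Start in {0}.
Read 'b': 0→{3, 6, 8}; now {3, 6, 8}.
None of the earlier sets intersect F, but {3, 6, 8} does.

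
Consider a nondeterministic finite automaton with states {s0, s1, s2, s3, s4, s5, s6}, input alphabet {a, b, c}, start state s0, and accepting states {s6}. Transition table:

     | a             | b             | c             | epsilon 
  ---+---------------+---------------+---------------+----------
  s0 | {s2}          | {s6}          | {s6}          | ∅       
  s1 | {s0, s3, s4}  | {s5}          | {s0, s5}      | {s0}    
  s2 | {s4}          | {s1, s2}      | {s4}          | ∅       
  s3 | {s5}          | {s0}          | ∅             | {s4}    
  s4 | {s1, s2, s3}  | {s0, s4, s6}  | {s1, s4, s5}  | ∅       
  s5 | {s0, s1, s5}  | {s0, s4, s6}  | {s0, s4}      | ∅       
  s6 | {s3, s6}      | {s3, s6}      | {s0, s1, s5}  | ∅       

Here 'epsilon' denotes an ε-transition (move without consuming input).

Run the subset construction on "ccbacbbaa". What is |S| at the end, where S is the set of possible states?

7

Start in {s0}.
Read 'c': s0→{s6}; now {s6}.
Read 'c': s6→{s0, s1, s5}; now {s0, s1, s5}.
Read 'b': s0→{s6}, s1→{s5}, s5→{s0, s4, s6}; now {s0, s4, s5, s6}.
Read 'a': s0→{s2}, s4→{s1, s2, s3}, s5→{s0, s1, s5}, s6→{s3, s6}; union {s0, s1, s2, s3, s5, s6}; ε-closure = {s0, s1, s2, s3, s4, s5, s6}.
Read 'c': s0→{s6}, s1→{s0, s5}, s2→{s4}, s3→∅, s4→{s1, s4, s5}, s5→{s0, s4}, s6→{s0, s1, s5}; now {s0, s1, s4, s5, s6}.
Read 'b': s0→{s6}, s1→{s5}, s4→{s0, s4, s6}, s5→{s0, s4, s6}, s6→{s3, s6}; now {s0, s3, s4, s5, s6}.
Read 'b': s0→{s6}, s3→{s0}, s4→{s0, s4, s6}, s5→{s0, s4, s6}, s6→{s3, s6}; now {s0, s3, s4, s6}.
Read 'a': s0→{s2}, s3→{s5}, s4→{s1, s2, s3}, s6→{s3, s6}; union {s1, s2, s3, s5, s6}; ε-closure = {s0, s1, s2, s3, s4, s5, s6}.
Read 'a': s0→{s2}, s1→{s0, s3, s4}, s2→{s4}, s3→{s5}, s4→{s1, s2, s3}, s5→{s0, s1, s5}, s6→{s3, s6}; now {s0, s1, s2, s3, s4, s5, s6}.
That set has 7 states.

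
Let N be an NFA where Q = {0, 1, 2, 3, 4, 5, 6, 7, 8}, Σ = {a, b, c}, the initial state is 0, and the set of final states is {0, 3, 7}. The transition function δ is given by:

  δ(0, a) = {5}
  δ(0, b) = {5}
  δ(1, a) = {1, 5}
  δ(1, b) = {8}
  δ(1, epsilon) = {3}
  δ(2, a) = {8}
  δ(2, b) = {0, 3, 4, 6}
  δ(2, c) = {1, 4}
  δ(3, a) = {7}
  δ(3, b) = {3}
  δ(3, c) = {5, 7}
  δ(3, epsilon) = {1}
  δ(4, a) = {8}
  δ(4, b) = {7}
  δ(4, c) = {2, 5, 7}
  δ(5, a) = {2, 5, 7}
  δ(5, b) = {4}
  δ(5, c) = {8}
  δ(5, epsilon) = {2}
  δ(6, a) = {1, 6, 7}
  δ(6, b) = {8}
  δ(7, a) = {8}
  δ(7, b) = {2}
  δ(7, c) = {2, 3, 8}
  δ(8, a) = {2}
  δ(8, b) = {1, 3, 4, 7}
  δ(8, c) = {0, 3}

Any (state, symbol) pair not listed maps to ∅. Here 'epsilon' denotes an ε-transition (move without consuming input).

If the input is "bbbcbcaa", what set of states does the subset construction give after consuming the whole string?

{1, 2, 3, 5, 7, 8}

Start in {0}.
Read 'b': 0→{5}; union {5}; ε-closure = {2, 5}.
Read 'b': 2→{0, 3, 4, 6}, 5→{4}; union {0, 3, 4, 6}; ε-closure = {0, 1, 3, 4, 6}.
Read 'b': 0→{5}, 1→{8}, 3→{3}, 4→{7}, 6→{8}; union {3, 5, 7, 8}; ε-closure = {1, 2, 3, 5, 7, 8}.
Read 'c': 1→∅, 2→{1, 4}, 3→{5, 7}, 5→{8}, 7→{2, 3, 8}, 8→{0, 3}; now {0, 1, 2, 3, 4, 5, 7, 8}.
Read 'b': 0→{5}, 1→{8}, 2→{0, 3, 4, 6}, 3→{3}, 4→{7}, 5→{4}, 7→{2}, 8→{1, 3, 4, 7}; now {0, 1, 2, 3, 4, 5, 6, 7, 8}.
Read 'c': 0→∅, 1→∅, 2→{1, 4}, 3→{5, 7}, 4→{2, 5, 7}, 5→{8}, 6→∅, 7→{2, 3, 8}, 8→{0, 3}; now {0, 1, 2, 3, 4, 5, 7, 8}.
Read 'a': 0→{5}, 1→{1, 5}, 2→{8}, 3→{7}, 4→{8}, 5→{2, 5, 7}, 7→{8}, 8→{2}; union {1, 2, 5, 7, 8}; ε-closure = {1, 2, 3, 5, 7, 8}.
Read 'a': 1→{1, 5}, 2→{8}, 3→{7}, 5→{2, 5, 7}, 7→{8}, 8→{2}; union {1, 2, 5, 7, 8}; ε-closure = {1, 2, 3, 5, 7, 8}.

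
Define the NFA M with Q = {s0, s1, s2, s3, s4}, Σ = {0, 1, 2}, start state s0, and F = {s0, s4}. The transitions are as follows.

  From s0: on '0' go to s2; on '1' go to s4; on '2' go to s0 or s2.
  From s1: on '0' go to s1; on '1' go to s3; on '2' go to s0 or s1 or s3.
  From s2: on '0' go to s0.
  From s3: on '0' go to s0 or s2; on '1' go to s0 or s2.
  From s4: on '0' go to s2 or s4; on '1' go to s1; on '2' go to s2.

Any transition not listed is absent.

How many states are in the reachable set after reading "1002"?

Start in {s0}.
Read '1': s0→{s4}; now {s4}.
Read '0': s4→{s2, s4}; now {s2, s4}.
Read '0': s2→{s0}, s4→{s2, s4}; now {s0, s2, s4}.
Read '2': s0→{s0, s2}, s2→∅, s4→{s2}; now {s0, s2}.
That set has 2 states.

2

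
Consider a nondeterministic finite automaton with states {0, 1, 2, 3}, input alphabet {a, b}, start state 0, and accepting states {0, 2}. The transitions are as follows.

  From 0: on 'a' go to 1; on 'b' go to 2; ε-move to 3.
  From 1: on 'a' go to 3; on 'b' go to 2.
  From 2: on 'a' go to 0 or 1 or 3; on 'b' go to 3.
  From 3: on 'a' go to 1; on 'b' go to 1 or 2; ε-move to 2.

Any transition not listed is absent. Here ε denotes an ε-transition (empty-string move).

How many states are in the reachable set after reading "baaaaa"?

4

Start: ε-closure({0}) = {0, 2, 3}.
Read 'b': {0, 2, 3} → {1, 2, 3}.
Read 'a': {1, 2, 3} → {0, 1, 2, 3}.
Read 'a': {0, 1, 2, 3} → {0, 1, 2, 3}.
Read 'a': {0, 1, 2, 3} → {0, 1, 2, 3}.
Read 'a': {0, 1, 2, 3} → {0, 1, 2, 3}.
Read 'a': {0, 1, 2, 3} → {0, 1, 2, 3}.
That set has 4 states.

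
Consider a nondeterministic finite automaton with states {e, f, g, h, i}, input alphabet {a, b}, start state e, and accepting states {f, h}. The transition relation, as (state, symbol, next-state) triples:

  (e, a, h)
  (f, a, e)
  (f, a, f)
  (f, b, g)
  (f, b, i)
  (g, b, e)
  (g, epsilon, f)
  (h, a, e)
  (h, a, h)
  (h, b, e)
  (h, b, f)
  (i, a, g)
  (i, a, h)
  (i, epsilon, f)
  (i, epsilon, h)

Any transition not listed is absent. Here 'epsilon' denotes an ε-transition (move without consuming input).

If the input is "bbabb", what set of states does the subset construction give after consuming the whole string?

∅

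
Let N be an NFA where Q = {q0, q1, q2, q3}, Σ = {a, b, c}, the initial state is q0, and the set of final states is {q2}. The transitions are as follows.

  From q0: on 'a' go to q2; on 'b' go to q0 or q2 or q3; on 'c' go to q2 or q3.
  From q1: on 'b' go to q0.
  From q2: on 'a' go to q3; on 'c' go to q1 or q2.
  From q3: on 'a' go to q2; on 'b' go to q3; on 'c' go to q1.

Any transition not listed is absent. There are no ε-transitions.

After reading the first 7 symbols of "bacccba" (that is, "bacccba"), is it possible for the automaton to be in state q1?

No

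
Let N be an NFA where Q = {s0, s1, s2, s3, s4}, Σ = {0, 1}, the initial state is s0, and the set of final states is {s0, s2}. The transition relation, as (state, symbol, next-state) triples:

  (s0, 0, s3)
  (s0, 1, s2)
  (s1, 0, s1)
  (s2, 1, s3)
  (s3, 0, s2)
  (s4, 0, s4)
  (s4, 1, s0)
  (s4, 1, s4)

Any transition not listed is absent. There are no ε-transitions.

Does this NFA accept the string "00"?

Yes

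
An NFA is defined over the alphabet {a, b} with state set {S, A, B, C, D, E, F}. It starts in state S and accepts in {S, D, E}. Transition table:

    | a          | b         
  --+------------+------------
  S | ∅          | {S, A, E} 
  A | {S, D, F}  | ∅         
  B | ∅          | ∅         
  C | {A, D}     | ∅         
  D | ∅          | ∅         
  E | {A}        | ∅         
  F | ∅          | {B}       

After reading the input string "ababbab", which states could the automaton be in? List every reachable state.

Start in {S}.
Read 'a': S→∅; now ∅.
The set is empty and remains empty for the remaining 6 symbols.

∅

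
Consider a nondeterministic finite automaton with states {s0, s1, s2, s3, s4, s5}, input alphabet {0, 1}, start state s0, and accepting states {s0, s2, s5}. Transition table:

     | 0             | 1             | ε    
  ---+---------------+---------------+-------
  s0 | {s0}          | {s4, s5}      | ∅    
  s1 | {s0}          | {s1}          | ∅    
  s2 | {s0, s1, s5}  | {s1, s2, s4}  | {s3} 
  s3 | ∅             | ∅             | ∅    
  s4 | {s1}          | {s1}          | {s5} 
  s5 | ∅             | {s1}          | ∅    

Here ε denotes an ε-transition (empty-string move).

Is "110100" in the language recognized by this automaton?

Start in {s0}.
Read '1': s0→{s4, s5}; now {s4, s5}.
Read '1': s4→{s1}, s5→{s1}; now {s1}.
Read '0': s1→{s0}; now {s0}.
Read '1': s0→{s4, s5}; now {s4, s5}.
Read '0': s4→{s1}, s5→∅; now {s1}.
Read '0': s1→{s0}; now {s0}.
The final set {s0} contains the accepting state s0.

Yes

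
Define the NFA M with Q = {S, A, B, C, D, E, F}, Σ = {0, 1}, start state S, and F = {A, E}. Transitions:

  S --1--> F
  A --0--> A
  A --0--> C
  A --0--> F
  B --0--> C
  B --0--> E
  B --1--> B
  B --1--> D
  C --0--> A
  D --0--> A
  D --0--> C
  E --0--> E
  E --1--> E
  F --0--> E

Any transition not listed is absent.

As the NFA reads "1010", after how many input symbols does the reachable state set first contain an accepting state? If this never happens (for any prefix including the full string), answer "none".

2

Start in {S}.
Read '1': {S} → {F}.
Read '0': {F} → {E}.
None of the earlier sets intersect F, but {E} does.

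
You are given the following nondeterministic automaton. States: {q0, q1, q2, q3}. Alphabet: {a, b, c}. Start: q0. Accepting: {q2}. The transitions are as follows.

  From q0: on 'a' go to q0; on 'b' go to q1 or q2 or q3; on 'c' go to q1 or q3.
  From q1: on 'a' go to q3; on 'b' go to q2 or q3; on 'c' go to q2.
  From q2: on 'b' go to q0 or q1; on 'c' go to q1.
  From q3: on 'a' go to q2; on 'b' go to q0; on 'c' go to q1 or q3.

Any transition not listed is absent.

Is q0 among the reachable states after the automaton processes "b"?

No

Start in {q0}.
Read 'b': q0→{q1, q2, q3}; now {q1, q2, q3}.
State q0 is not in {q1, q2, q3}.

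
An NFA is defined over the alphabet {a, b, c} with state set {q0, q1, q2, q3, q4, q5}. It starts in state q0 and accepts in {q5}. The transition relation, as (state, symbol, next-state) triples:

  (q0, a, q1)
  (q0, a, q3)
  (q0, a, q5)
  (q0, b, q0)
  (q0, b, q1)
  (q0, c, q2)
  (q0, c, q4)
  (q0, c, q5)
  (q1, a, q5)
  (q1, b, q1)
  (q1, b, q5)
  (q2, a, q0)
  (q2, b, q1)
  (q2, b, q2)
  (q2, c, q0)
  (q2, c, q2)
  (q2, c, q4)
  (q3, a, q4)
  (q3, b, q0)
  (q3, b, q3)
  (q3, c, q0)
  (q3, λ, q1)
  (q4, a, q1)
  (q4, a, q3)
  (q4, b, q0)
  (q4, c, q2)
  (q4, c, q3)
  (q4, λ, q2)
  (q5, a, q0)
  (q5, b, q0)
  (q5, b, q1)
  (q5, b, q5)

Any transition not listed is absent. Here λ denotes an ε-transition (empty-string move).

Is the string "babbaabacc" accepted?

Yes

Start in {q0}.
Read 'b': q0→{q0, q1}; now {q0, q1}.
Read 'a': q0→{q1, q3, q5}, q1→{q5}; now {q1, q3, q5}.
Read 'b': q1→{q1, q5}, q3→{q0, q3}, q5→{q0, q1, q5}; now {q0, q1, q3, q5}.
Read 'b': q0→{q0, q1}, q1→{q1, q5}, q3→{q0, q3}, q5→{q0, q1, q5}; now {q0, q1, q3, q5}.
Read 'a': q0→{q1, q3, q5}, q1→{q5}, q3→{q4}, q5→{q0}; union {q0, q1, q3, q4, q5}; ε-closure = {q0, q1, q2, q3, q4, q5}.
Read 'a': q0→{q1, q3, q5}, q1→{q5}, q2→{q0}, q3→{q4}, q4→{q1, q3}, q5→{q0}; union {q0, q1, q3, q4, q5}; ε-closure = {q0, q1, q2, q3, q4, q5}.
Read 'b': q0→{q0, q1}, q1→{q1, q5}, q2→{q1, q2}, q3→{q0, q3}, q4→{q0}, q5→{q0, q1, q5}; now {q0, q1, q2, q3, q5}.
Read 'a': q0→{q1, q3, q5}, q1→{q5}, q2→{q0}, q3→{q4}, q5→{q0}; union {q0, q1, q3, q4, q5}; ε-closure = {q0, q1, q2, q3, q4, q5}.
Read 'c': q0→{q2, q4, q5}, q1→∅, q2→{q0, q2, q4}, q3→{q0}, q4→{q2, q3}, q5→∅; union {q0, q2, q3, q4, q5}; ε-closure = {q0, q1, q2, q3, q4, q5}.
Read 'c': q0→{q2, q4, q5}, q1→∅, q2→{q0, q2, q4}, q3→{q0}, q4→{q2, q3}, q5→∅; union {q0, q2, q3, q4, q5}; ε-closure = {q0, q1, q2, q3, q4, q5}.
The final set {q0, q1, q2, q3, q4, q5} contains the accepting state q5.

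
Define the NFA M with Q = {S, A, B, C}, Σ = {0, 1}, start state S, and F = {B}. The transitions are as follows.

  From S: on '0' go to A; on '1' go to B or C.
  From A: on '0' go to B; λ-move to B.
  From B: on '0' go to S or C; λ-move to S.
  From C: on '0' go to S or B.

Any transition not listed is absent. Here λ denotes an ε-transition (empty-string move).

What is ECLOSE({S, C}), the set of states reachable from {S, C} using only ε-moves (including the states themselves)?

Begin with {S, C}.
No ε-moves leave this set, so the closure equals the set itself.

{S, C}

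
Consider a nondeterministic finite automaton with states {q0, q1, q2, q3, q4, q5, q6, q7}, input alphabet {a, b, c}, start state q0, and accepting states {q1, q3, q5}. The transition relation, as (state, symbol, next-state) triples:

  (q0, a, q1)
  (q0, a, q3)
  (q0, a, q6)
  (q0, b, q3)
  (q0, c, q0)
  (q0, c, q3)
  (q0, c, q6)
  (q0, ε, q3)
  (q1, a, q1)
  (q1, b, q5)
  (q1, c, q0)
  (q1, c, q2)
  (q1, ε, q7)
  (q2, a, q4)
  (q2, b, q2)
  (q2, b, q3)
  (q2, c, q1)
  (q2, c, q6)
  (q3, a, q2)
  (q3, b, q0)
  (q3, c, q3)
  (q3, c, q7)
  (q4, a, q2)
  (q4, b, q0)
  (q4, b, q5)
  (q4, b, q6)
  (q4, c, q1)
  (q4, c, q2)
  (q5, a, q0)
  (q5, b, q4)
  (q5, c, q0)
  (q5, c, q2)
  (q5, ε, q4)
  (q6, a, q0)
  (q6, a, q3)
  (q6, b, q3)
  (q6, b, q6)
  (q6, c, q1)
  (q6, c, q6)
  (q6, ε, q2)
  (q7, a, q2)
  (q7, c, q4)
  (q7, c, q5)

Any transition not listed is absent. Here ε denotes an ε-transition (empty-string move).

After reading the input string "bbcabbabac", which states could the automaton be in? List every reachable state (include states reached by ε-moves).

Start: ε-closure({q0}) = {q0, q3}.
Read 'b': {q0, q3} → {q0, q3}.
Read 'b': {q0, q3} → {q0, q3}.
Read 'c': {q0, q3} → {q0, q2, q3, q6, q7}.
Read 'a': {q0, q2, q3, q6, q7} → {q0, q1, q2, q3, q4, q6, q7}.
Read 'b': {q0, q1, q2, q3, q4, q6, q7} → {q0, q2, q3, q4, q5, q6}.
Read 'b': {q0, q2, q3, q4, q5, q6} → {q0, q2, q3, q4, q5, q6}.
Read 'a': {q0, q2, q3, q4, q5, q6} → {q0, q1, q2, q3, q4, q6, q7}.
Read 'b': {q0, q1, q2, q3, q4, q6, q7} → {q0, q2, q3, q4, q5, q6}.
Read 'a': {q0, q2, q3, q4, q5, q6} → {q0, q1, q2, q3, q4, q6, q7}.
Read 'c': {q0, q1, q2, q3, q4, q6, q7} → {q0, q1, q2, q3, q4, q5, q6, q7}.

{q0, q1, q2, q3, q4, q5, q6, q7}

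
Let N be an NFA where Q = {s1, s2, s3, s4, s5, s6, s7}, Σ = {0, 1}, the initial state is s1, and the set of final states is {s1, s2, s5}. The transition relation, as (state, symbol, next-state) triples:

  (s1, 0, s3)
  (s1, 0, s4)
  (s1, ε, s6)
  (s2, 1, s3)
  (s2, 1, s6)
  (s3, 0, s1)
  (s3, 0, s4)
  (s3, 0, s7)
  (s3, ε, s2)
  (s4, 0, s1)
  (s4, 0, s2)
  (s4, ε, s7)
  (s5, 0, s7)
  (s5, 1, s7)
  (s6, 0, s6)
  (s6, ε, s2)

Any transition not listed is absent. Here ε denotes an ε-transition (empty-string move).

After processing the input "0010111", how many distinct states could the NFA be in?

Start: ε-closure({s1}) = {s1, s2, s6}.
Read '0': {s1, s2, s6} → {s2, s3, s4, s6, s7}.
Read '0': {s2, s3, s4, s6, s7} → {s1, s2, s4, s6, s7}.
Read '1': {s1, s2, s4, s6, s7} → {s2, s3, s6}.
Read '0': {s2, s3, s6} → {s1, s2, s4, s6, s7}.
Read '1': {s1, s2, s4, s6, s7} → {s2, s3, s6}.
Read '1': {s2, s3, s6} → {s2, s3, s6}.
Read '1': {s2, s3, s6} → {s2, s3, s6}.
That set has 3 states.

3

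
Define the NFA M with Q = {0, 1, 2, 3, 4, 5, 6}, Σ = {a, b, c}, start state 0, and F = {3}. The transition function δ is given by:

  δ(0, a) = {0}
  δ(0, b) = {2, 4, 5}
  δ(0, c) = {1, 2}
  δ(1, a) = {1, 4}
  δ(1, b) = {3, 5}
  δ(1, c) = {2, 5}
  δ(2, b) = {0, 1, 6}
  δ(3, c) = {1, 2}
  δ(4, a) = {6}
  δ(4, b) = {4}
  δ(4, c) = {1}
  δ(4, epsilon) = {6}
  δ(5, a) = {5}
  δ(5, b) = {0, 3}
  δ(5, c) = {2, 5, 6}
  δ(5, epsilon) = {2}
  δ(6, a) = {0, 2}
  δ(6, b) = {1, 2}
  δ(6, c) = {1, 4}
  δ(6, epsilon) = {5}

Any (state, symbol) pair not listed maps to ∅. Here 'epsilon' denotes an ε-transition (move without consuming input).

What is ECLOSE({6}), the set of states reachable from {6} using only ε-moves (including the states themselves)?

Begin with {6}.
ε-move 6 → 5; add 5.
ε-move 5 → 2; add 2.

{2, 5, 6}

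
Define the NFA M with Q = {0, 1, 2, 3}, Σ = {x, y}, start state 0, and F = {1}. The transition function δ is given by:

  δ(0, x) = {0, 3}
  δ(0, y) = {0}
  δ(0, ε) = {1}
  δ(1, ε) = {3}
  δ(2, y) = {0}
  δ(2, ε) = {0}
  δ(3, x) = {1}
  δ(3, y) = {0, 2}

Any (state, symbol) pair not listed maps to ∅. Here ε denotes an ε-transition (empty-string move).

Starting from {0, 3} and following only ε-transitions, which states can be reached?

{0, 1, 3}

Begin with {0, 3}.
ε-move 0 → 1; add 1.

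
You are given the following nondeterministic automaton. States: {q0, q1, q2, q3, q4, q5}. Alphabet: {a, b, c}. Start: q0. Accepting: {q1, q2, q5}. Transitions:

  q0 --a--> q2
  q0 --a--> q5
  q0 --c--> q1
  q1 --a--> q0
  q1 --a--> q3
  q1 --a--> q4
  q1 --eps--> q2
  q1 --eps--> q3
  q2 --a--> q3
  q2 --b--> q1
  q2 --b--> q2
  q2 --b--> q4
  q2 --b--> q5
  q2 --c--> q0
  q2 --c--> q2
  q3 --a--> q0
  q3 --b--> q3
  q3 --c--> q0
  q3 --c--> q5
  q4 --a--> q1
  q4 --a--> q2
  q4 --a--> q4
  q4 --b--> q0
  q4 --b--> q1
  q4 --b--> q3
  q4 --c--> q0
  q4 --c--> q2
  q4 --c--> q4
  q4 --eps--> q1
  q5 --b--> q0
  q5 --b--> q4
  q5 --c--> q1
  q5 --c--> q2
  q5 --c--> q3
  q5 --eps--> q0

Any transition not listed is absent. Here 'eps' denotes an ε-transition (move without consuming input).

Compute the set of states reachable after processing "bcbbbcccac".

∅

Start in {q0}.
Read 'b': q0→∅; now ∅.
The set is empty and remains empty for the remaining 9 symbols.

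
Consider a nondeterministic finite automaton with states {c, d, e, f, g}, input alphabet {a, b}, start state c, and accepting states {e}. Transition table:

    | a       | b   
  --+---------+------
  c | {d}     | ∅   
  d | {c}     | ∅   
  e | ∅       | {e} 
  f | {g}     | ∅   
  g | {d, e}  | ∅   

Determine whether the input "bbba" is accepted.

No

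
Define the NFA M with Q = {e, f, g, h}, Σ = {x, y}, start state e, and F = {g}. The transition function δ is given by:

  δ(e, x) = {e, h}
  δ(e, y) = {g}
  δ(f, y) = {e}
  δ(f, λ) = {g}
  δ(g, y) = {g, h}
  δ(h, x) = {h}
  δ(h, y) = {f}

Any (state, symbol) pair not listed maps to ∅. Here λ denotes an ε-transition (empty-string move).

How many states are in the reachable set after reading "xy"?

2

Start in {e}.
Read 'x': e→{e, h}; now {e, h}.
Read 'y': e→{g}, h→{f}; now {f, g}.
That set has 2 states.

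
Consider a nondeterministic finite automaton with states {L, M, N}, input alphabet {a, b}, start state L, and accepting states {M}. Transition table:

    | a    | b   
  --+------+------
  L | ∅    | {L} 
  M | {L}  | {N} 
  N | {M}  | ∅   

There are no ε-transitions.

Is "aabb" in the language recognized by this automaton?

No

Start in {L}.
Read 'a': L→∅; now ∅.
The set is empty and remains empty for the remaining 3 symbols.
The final set ∅ contains no accepting state.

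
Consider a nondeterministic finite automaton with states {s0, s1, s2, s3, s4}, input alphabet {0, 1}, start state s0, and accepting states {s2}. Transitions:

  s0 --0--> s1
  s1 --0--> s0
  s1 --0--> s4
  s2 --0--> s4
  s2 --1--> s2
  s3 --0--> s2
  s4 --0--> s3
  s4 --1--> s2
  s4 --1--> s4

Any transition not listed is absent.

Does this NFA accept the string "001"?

Yes

Start in {s0}.
Read '0': s0→{s1}; now {s1}.
Read '0': s1→{s0, s4}; now {s0, s4}.
Read '1': s0→∅, s4→{s2, s4}; now {s2, s4}.
The final set {s2, s4} contains the accepting state s2.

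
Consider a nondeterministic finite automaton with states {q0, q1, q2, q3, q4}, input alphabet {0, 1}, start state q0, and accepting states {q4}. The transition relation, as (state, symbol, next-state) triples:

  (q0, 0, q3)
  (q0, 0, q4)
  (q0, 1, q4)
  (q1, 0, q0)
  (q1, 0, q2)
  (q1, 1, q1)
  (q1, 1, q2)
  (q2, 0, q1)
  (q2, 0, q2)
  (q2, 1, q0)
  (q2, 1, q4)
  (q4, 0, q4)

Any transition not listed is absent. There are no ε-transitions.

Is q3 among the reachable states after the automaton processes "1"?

No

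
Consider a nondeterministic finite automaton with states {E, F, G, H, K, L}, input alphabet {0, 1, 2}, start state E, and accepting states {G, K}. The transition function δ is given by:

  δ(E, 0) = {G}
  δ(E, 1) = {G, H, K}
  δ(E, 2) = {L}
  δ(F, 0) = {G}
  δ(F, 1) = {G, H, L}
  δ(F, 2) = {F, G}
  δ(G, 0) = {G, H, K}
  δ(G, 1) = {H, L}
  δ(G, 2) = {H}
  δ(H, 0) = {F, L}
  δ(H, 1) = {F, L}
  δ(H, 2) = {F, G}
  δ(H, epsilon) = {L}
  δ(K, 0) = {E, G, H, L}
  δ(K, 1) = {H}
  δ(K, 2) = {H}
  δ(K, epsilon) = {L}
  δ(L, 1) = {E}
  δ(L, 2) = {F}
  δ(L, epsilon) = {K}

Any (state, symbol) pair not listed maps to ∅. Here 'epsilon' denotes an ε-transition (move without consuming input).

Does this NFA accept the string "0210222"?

Start in {E}.
Read '0': E→{G}; now {G}.
Read '2': G→{H}; union {H}; ε-closure = {H, K, L}.
Read '1': H→{F, L}, K→{H}, L→{E}; union {E, F, H, L}; ε-closure = {E, F, H, K, L}.
Read '0': E→{G}, F→{G}, H→{F, L}, K→{E, G, H, L}, L→∅; union {E, F, G, H, L}; ε-closure = {E, F, G, H, K, L}.
Read '2': E→{L}, F→{F, G}, G→{H}, H→{F, G}, K→{H}, L→{F}; union {F, G, H, L}; ε-closure = {F, G, H, K, L}.
Read '2': F→{F, G}, G→{H}, H→{F, G}, K→{H}, L→{F}; union {F, G, H}; ε-closure = {F, G, H, K, L}.
Read '2': F→{F, G}, G→{H}, H→{F, G}, K→{H}, L→{F}; union {F, G, H}; ε-closure = {F, G, H, K, L}.
The final set {F, G, H, K, L} contains the accepting states G, K.

Yes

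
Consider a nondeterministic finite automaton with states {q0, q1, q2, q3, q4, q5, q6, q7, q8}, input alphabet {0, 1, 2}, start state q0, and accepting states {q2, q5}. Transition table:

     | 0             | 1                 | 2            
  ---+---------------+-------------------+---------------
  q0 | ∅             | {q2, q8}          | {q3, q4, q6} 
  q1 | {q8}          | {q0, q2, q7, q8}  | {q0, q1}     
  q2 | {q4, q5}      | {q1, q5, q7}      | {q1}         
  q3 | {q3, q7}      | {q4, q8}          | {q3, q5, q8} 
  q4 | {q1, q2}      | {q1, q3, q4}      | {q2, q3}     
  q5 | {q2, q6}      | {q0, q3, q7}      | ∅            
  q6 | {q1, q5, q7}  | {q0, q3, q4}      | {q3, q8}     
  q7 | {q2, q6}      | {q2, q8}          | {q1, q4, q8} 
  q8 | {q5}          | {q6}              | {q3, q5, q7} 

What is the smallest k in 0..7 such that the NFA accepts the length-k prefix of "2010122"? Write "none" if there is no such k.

Start in {q0}.
Read '2': {q0} → {q3, q4, q6}.
Read '0': {q3, q4, q6} → {q1, q2, q3, q5, q7}.
None of the earlier sets intersect F, but {q1, q2, q3, q5, q7} does.

2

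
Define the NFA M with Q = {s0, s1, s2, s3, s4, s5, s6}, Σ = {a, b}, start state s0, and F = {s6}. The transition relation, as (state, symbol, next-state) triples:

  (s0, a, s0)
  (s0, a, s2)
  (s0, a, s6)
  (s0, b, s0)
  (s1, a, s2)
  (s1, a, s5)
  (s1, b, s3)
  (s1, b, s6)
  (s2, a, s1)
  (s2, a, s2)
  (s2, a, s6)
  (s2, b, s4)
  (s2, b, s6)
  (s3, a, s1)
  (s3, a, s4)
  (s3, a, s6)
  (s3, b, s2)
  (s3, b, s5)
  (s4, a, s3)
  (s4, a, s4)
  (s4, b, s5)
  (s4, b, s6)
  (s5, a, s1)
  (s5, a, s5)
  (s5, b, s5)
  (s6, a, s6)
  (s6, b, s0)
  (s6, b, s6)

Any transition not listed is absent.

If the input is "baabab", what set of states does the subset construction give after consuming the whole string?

Start in {s0}.
Read 'b': {s0} → {s0}.
Read 'a': {s0} → {s0, s2, s6}.
Read 'a': {s0, s2, s6} → {s0, s1, s2, s6}.
Read 'b': {s0, s1, s2, s6} → {s0, s3, s4, s6}.
Read 'a': {s0, s3, s4, s6} → {s0, s1, s2, s3, s4, s6}.
Read 'b': {s0, s1, s2, s3, s4, s6} → {s0, s2, s3, s4, s5, s6}.

{s0, s2, s3, s4, s5, s6}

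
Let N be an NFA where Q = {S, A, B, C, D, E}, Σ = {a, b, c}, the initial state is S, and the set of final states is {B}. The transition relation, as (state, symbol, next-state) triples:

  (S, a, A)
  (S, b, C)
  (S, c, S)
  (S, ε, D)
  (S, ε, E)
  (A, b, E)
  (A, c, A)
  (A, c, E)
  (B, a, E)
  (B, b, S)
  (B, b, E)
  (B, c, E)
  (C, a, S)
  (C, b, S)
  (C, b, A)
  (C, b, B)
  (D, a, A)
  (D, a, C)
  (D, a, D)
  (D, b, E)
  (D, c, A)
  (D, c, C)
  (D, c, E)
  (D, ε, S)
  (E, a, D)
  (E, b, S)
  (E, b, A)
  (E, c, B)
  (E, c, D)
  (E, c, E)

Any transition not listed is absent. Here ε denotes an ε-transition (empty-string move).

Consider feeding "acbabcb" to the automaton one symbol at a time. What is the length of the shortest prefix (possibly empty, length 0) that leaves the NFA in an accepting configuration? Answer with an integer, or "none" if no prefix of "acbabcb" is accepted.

Start: ε-closure({S}) = {S, D, E}.
Read 'a': S→{A}, D→{A, C, D}, E→{D}; union {A, C, D}; ε-closure = {S, A, C, D, E}.
Read 'c': S→{S}, A→{A, E}, C→∅, D→{A, C, E}, E→{B, D, E}; now {S, A, B, C, D, E}.
None of the earlier sets intersect F, but {S, A, B, C, D, E} does.

2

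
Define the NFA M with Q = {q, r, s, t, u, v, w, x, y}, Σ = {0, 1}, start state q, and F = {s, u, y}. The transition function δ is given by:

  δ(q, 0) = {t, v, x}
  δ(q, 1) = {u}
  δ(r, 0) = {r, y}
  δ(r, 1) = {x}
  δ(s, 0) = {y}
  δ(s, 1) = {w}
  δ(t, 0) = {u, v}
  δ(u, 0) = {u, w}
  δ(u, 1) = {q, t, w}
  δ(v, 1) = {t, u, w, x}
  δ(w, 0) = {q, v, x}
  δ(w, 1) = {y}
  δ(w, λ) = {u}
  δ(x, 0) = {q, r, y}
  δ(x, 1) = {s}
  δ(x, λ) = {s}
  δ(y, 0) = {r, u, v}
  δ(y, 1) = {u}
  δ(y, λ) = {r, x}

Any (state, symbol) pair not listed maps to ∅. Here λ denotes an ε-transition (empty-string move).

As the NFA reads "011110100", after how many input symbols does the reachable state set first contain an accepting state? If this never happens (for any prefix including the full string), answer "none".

1

Start in {q}.
Read '0': q→{t, v, x}; union {t, v, x}; ε-closure = {s, t, v, x}.
None of the earlier sets intersect F, but {s, t, v, x} does.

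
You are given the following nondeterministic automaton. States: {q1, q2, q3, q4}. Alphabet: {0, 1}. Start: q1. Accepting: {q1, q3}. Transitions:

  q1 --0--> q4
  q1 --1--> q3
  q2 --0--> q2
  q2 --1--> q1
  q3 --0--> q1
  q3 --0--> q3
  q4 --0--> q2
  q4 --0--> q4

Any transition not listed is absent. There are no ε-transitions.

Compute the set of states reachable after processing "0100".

Start in {q1}.
Read '0': q1→{q4}; now {q4}.
Read '1': q4→∅; now ∅.
The set is empty and remains empty for the remaining 2 symbols.

∅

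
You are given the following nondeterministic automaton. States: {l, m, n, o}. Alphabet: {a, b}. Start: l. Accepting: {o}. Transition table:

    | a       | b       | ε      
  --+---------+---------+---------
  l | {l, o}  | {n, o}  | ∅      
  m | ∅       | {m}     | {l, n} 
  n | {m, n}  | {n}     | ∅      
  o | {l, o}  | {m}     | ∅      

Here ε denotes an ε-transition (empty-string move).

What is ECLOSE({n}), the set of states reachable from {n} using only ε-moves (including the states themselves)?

Begin with {n}.
No ε-moves leave this set, so the closure equals the set itself.

{n}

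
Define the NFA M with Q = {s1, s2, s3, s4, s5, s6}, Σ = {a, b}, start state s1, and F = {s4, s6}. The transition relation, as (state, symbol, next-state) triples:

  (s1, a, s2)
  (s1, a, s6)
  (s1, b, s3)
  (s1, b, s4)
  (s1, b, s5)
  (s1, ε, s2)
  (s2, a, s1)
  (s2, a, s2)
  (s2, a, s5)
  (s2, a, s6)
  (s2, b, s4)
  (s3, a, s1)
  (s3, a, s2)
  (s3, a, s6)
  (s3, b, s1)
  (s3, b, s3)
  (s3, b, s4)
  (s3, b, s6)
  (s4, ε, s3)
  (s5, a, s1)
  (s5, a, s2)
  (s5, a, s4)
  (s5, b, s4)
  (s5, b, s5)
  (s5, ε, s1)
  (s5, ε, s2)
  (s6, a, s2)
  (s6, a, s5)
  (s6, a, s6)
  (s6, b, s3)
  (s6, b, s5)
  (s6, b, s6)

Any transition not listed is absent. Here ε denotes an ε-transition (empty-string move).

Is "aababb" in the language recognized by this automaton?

Yes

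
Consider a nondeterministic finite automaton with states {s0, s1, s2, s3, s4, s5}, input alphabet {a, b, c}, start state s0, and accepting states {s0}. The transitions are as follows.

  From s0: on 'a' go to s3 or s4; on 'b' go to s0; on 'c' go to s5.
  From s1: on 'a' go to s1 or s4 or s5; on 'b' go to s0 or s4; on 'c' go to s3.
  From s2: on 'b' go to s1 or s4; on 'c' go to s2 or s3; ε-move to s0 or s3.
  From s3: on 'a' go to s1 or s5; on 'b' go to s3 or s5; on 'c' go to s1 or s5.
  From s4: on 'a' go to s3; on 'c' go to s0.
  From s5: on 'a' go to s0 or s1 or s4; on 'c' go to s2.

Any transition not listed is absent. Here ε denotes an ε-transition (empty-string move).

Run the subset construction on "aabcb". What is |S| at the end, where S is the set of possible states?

5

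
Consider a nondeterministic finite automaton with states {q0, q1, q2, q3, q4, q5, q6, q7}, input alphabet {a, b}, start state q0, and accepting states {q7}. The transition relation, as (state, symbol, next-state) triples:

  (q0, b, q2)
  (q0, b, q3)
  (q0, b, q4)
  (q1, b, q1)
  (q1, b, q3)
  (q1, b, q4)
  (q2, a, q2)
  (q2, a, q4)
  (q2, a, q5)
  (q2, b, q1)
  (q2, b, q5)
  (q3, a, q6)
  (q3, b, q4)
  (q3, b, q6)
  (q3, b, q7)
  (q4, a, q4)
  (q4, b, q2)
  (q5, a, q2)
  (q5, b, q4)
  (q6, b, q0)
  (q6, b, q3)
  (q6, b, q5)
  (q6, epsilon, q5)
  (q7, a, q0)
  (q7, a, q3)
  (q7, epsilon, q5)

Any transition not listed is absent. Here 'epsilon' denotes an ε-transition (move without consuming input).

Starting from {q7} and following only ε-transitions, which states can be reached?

{q5, q7}

Begin with {q7}.
ε-move q7 → q5; add q5.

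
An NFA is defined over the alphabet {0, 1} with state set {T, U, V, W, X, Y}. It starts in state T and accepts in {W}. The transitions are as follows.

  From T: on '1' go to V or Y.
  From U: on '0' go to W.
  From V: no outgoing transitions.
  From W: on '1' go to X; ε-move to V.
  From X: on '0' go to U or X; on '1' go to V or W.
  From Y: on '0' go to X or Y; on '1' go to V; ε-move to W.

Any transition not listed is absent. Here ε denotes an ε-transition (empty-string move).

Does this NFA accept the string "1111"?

No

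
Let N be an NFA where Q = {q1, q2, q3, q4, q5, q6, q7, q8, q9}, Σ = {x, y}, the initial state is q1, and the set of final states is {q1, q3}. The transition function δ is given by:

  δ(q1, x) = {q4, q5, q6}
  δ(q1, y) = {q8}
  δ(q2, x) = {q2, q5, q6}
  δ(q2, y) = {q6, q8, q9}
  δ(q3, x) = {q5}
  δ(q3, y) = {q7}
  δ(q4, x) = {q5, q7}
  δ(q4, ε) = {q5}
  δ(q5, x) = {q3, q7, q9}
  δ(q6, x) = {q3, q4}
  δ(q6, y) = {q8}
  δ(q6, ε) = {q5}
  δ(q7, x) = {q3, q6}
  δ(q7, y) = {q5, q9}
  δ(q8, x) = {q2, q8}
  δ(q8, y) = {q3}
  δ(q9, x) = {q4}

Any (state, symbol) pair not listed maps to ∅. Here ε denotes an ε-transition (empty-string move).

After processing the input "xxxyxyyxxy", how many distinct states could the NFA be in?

6

Start in {q1}.
Read 'x': {q1} → {q4, q5, q6}.
Read 'x': {q4, q5, q6} → {q3, q4, q5, q7, q9}.
Read 'x': {q3, q4, q5, q7, q9} → {q3, q4, q5, q6, q7, q9}.
Read 'y': {q3, q4, q5, q6, q7, q9} → {q5, q7, q8, q9}.
Read 'x': {q5, q7, q8, q9} → {q2, q3, q4, q5, q6, q7, q8, q9}.
Read 'y': {q2, q3, q4, q5, q6, q7, q8, q9} → {q3, q5, q6, q7, q8, q9}.
Read 'y': {q3, q5, q6, q7, q8, q9} → {q3, q5, q7, q8, q9}.
Read 'x': {q3, q5, q7, q8, q9} → {q2, q3, q4, q5, q6, q7, q8, q9}.
Read 'x': {q2, q3, q4, q5, q6, q7, q8, q9} → {q2, q3, q4, q5, q6, q7, q8, q9}.
Read 'y': {q2, q3, q4, q5, q6, q7, q8, q9} → {q3, q5, q6, q7, q8, q9}.
That set has 6 states.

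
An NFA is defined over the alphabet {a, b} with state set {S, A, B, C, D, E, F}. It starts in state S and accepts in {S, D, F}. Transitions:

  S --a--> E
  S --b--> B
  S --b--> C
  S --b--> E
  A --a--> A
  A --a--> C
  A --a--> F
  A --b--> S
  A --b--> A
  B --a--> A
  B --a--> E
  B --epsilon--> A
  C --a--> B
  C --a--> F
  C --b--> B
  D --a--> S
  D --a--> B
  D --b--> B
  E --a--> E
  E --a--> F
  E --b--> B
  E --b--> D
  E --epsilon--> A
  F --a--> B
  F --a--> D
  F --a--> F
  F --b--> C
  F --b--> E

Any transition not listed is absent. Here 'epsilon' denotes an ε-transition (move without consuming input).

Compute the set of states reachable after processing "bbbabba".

{S, A, B, C, E, F}

Start in {S}.
Read 'b': S→{B, C, E}; union {B, C, E}; ε-closure = {A, B, C, E}.
Read 'b': A→{S, A}, B→∅, C→{B}, E→{B, D}; now {S, A, B, D}.
Read 'b': S→{B, C, E}, A→{S, A}, B→∅, D→{B}; now {S, A, B, C, E}.
Read 'a': S→{E}, A→{A, C, F}, B→{A, E}, C→{B, F}, E→{E, F}; now {A, B, C, E, F}.
Read 'b': A→{S, A}, B→∅, C→{B}, E→{B, D}, F→{C, E}; now {S, A, B, C, D, E}.
Read 'b': S→{B, C, E}, A→{S, A}, B→∅, C→{B}, D→{B}, E→{B, D}; now {S, A, B, C, D, E}.
Read 'a': S→{E}, A→{A, C, F}, B→{A, E}, C→{B, F}, D→{S, B}, E→{E, F}; now {S, A, B, C, E, F}.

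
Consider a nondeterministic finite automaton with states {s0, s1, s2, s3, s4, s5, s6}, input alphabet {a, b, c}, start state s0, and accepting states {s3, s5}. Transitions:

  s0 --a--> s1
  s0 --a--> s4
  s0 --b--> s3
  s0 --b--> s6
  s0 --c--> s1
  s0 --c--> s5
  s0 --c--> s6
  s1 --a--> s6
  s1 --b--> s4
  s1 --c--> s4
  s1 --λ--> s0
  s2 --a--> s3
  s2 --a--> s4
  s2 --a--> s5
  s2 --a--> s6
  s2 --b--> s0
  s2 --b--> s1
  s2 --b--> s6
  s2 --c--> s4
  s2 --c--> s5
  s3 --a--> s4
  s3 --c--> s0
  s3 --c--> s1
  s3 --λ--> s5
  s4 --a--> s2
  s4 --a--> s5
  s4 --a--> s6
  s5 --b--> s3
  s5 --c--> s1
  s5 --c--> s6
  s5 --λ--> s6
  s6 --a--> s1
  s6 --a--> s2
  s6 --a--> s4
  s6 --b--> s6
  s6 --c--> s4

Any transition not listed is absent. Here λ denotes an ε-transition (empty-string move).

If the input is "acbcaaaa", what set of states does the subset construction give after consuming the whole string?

Start in {s0}.
Read 'a': s0→{s1, s4}; union {s1, s4}; ε-closure = {s0, s1, s4}.
Read 'c': s0→{s1, s5, s6}, s1→{s4}, s4→∅; union {s1, s4, s5, s6}; ε-closure = {s0, s1, s4, s5, s6}.
Read 'b': s0→{s3, s6}, s1→{s4}, s4→∅, s5→{s3}, s6→{s6}; union {s3, s4, s6}; ε-closure = {s3, s4, s5, s6}.
Read 'c': s3→{s0, s1}, s4→∅, s5→{s1, s6}, s6→{s4}; now {s0, s1, s4, s6}.
Read 'a': s0→{s1, s4}, s1→{s6}, s4→{s2, s5, s6}, s6→{s1, s2, s4}; union {s1, s2, s4, s5, s6}; ε-closure = {s0, s1, s2, s4, s5, s6}.
Read 'a': s0→{s1, s4}, s1→{s6}, s2→{s3, s4, s5, s6}, s4→{s2, s5, s6}, s5→∅, s6→{s1, s2, s4}; union {s1, s2, s3, s4, s5, s6}; ε-closure = {s0, s1, s2, s3, s4, s5, s6}.
Read 'a': s0→{s1, s4}, s1→{s6}, s2→{s3, s4, s5, s6}, s3→{s4}, s4→{s2, s5, s6}, s5→∅, s6→{s1, s2, s4}; union {s1, s2, s3, s4, s5, s6}; ε-closure = {s0, s1, s2, s3, s4, s5, s6}.
Read 'a': s0→{s1, s4}, s1→{s6}, s2→{s3, s4, s5, s6}, s3→{s4}, s4→{s2, s5, s6}, s5→∅, s6→{s1, s2, s4}; union {s1, s2, s3, s4, s5, s6}; ε-closure = {s0, s1, s2, s3, s4, s5, s6}.

{s0, s1, s2, s3, s4, s5, s6}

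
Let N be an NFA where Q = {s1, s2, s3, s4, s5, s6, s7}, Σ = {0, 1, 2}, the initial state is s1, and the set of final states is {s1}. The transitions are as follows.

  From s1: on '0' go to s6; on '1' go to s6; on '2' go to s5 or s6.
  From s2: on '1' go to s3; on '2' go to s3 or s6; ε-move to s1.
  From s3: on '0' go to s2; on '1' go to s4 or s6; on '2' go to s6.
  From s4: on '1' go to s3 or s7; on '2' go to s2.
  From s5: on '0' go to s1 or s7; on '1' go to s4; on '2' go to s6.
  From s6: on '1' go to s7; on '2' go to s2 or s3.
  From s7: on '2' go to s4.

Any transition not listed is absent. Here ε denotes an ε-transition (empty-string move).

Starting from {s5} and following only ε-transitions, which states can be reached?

{s5}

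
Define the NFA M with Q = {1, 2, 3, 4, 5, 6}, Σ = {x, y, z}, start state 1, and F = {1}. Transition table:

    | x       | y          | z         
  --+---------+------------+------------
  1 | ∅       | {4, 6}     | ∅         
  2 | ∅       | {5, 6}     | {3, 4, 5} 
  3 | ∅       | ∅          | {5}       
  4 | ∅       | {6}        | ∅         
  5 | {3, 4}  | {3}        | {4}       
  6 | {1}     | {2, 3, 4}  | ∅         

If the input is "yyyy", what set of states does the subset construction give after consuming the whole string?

{2, 3, 4, 5, 6}

Start in {1}.
Read 'y': 1→{4, 6}; now {4, 6}.
Read 'y': 4→{6}, 6→{2, 3, 4}; now {2, 3, 4, 6}.
Read 'y': 2→{5, 6}, 3→∅, 4→{6}, 6→{2, 3, 4}; now {2, 3, 4, 5, 6}.
Read 'y': 2→{5, 6}, 3→∅, 4→{6}, 5→{3}, 6→{2, 3, 4}; now {2, 3, 4, 5, 6}.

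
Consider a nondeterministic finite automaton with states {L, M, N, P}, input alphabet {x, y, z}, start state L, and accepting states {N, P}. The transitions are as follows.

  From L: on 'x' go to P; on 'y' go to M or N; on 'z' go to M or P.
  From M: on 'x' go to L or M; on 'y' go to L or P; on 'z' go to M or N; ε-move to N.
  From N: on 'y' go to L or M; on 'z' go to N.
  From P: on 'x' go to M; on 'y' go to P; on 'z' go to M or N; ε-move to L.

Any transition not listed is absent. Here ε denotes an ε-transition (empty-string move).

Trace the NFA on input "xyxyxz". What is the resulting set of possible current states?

{L, M, N, P}

Start in {L}.
Read 'x': {L} → {L, P}.
Read 'y': {L, P} → {L, M, N, P}.
Read 'x': {L, M, N, P} → {L, M, N, P}.
Read 'y': {L, M, N, P} → {L, M, N, P}.
Read 'x': {L, M, N, P} → {L, M, N, P}.
Read 'z': {L, M, N, P} → {L, M, N, P}.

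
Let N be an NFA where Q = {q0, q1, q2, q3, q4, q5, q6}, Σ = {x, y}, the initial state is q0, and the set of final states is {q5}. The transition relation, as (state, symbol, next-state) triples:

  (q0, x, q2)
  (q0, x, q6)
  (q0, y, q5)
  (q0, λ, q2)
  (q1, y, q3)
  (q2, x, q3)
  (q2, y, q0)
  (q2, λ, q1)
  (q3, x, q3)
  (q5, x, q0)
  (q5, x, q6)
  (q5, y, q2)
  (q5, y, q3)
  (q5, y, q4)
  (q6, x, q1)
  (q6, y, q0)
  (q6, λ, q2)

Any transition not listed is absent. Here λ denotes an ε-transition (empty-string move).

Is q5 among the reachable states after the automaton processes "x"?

No

Start: ε-closure({q0}) = {q0, q1, q2}.
Read 'x': {q0, q1, q2} → {q1, q2, q3, q6}.
State q5 is not in {q1, q2, q3, q6}.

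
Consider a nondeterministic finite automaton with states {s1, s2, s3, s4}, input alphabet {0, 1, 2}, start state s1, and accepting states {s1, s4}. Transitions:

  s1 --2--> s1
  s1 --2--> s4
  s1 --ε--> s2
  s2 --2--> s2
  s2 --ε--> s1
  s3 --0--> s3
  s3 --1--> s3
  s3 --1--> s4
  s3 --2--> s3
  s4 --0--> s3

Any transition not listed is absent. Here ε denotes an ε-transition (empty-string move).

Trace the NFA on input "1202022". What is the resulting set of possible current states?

∅

Start: ε-closure({s1}) = {s1, s2}.
Read '1': {s1, s2} → ∅.
The set is empty and remains empty for the remaining 6 symbols.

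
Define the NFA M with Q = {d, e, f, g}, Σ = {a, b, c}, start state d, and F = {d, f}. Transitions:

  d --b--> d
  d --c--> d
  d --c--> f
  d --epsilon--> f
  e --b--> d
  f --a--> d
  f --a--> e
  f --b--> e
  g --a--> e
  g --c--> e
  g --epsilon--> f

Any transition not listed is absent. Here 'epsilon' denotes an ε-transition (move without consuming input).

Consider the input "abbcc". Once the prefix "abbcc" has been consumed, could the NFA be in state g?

No

Start: ε-closure({d}) = {d, f}.
Read 'a': d→∅, f→{d, e}; union {d, e}; ε-closure = {d, e, f}.
Read 'b': d→{d}, e→{d}, f→{e}; union {d, e}; ε-closure = {d, e, f}.
Read 'b': d→{d}, e→{d}, f→{e}; union {d, e}; ε-closure = {d, e, f}.
Read 'c': d→{d, f}, e→∅, f→∅; now {d, f}.
Read 'c': d→{d, f}, f→∅; now {d, f}.
State g is not in {d, f}.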